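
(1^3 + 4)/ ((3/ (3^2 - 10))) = -5/ 3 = -1.67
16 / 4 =4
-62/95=-0.65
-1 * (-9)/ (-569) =-9/ 569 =-0.02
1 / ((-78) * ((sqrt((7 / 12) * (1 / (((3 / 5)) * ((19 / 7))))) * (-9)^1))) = sqrt(95) / 4095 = 0.00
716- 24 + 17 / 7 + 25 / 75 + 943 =34393 / 21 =1637.76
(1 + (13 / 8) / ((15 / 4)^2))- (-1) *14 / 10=566 / 225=2.52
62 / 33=1.88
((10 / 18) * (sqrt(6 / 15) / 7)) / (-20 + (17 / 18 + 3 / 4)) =-4 * sqrt(10) / 4613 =-0.00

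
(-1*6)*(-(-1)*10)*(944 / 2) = -28320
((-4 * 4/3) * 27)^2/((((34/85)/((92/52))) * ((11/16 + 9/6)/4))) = 167710.95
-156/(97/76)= -11856/97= -122.23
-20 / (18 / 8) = -80 / 9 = -8.89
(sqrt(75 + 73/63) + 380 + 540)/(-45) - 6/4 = -395/18 - sqrt(33586)/945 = -22.14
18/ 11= 1.64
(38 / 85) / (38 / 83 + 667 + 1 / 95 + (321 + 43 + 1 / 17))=59926 / 138271061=0.00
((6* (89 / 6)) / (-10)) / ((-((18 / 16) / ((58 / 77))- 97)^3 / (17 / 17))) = -0.00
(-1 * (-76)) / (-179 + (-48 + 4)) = -76 / 223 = -0.34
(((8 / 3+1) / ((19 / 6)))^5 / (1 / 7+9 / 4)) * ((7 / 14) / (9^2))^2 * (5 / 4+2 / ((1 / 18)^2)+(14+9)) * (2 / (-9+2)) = -6929058224 / 1088460931113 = -0.01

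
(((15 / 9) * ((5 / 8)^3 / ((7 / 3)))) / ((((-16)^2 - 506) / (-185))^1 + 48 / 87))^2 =449737890625 / 53560852086784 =0.01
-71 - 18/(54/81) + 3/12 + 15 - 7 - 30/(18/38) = -1837/12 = -153.08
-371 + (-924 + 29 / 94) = -121701 / 94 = -1294.69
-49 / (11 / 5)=-245 / 11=-22.27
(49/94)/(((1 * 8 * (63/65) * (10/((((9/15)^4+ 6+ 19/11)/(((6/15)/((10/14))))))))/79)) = 866788/116325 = 7.45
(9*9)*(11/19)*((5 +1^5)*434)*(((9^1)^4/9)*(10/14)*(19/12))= 100678545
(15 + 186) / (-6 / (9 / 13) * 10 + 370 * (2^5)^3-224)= 603 / 36371548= 0.00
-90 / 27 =-10 / 3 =-3.33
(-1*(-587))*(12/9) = 2348/3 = 782.67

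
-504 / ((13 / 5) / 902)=-2273040 / 13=-174849.23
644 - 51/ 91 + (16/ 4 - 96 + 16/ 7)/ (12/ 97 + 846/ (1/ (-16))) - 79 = 16860174157/ 29870295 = 564.45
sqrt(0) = 0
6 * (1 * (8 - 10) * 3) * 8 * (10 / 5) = -576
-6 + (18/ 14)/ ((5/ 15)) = -2.14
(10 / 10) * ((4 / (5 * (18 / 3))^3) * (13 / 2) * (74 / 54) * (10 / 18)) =481 / 656100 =0.00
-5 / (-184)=5 / 184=0.03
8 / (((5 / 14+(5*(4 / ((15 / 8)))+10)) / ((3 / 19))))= 1008 / 16777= 0.06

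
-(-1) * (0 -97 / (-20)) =97 / 20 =4.85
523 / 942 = 0.56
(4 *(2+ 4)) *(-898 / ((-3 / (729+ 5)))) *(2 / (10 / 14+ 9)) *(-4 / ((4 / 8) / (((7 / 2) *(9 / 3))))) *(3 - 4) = 1550278464 / 17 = 91192850.82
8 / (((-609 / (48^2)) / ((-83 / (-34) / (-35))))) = 254976 / 120785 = 2.11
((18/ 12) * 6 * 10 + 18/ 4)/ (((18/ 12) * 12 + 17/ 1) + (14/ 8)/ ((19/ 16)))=57/ 22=2.59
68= 68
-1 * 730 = -730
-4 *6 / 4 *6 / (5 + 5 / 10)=-6.55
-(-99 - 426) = 525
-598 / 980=-0.61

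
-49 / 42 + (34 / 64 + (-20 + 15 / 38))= -36919 / 1824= -20.24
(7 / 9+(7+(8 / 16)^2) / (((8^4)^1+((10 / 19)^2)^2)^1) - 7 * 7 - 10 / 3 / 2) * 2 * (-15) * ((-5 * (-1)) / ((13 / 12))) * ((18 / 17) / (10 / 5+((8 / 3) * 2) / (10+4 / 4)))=7118194810480875 / 2418402718888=2943.35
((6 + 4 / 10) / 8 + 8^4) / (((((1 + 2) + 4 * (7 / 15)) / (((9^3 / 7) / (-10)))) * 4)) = -11199627 / 5110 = -2191.71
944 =944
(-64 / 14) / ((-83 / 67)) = 2144 / 581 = 3.69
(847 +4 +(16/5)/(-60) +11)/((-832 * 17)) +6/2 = 1558877/530400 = 2.94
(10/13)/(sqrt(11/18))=30 * sqrt(22)/143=0.98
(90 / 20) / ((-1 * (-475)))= 9 / 950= 0.01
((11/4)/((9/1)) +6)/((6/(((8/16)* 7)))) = 1589/432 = 3.68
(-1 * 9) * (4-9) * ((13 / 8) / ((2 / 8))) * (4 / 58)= 585 / 29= 20.17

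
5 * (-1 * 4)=-20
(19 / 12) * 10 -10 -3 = 2.83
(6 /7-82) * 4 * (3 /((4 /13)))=-22152 /7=-3164.57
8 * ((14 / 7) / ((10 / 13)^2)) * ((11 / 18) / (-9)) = -3718 / 2025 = -1.84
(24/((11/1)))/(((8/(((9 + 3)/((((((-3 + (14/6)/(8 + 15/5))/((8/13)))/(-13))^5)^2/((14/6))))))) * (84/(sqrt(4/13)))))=285152160165599232 * sqrt(13)/538544645777437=1909.09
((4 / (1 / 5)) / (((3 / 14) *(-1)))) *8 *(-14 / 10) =3136 / 3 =1045.33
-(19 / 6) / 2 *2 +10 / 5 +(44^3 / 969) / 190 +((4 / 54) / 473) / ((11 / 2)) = -6069048817 / 8621318970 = -0.70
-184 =-184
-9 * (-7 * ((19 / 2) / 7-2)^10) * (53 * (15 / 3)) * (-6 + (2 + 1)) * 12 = -74843827167465 / 10330523392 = -7244.92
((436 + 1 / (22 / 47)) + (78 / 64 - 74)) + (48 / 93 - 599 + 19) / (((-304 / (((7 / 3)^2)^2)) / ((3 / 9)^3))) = 367.45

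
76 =76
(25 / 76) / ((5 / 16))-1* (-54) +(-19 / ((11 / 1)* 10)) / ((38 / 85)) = 45701 / 836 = 54.67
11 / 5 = 2.20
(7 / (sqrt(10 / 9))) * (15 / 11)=63 * sqrt(10) / 22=9.06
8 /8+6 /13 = 19 /13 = 1.46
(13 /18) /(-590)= -13 /10620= -0.00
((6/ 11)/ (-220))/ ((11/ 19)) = -57/ 13310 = -0.00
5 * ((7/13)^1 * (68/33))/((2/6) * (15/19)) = 9044/429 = 21.08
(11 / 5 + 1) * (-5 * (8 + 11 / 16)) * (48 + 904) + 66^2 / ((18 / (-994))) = -372876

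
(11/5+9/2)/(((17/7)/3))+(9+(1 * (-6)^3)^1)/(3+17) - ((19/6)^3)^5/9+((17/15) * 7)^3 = -32255423677659510034399/8992287830016000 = -3587009.70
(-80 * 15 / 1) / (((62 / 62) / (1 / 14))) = -85.71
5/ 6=0.83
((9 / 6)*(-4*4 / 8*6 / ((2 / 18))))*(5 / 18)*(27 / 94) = -1215 / 94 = -12.93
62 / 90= 31 / 45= 0.69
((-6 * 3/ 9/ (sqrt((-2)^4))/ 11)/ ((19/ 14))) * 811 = -5677/ 209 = -27.16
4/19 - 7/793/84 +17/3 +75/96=9630833/1446432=6.66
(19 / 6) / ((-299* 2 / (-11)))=209 / 3588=0.06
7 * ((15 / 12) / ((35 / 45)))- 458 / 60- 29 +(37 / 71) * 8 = -90373 / 4260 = -21.21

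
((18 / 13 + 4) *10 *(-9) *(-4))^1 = 25200 / 13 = 1938.46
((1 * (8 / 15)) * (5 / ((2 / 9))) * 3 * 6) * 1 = 216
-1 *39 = -39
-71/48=-1.48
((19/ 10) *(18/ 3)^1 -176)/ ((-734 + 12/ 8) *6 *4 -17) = 823/ 87985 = 0.01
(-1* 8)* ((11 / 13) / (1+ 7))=-11 / 13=-0.85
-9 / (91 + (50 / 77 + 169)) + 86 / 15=7625 / 1338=5.70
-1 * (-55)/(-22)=-5/2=-2.50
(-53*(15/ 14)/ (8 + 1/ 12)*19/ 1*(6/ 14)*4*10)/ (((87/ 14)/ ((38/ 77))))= -181.71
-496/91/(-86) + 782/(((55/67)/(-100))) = -4100351712/43043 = -95261.75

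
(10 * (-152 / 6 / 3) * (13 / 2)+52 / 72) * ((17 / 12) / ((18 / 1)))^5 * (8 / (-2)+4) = 0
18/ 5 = 3.60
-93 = -93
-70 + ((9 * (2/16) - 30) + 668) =4553/8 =569.12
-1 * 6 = -6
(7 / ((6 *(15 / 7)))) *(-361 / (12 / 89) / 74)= -19.70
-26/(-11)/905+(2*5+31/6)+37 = 3116071/59730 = 52.17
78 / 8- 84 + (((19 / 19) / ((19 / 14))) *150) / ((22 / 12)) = -11673 / 836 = -13.96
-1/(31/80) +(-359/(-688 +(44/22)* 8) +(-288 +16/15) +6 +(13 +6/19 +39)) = -152164403/659680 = -230.66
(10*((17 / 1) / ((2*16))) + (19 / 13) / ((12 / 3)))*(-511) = -603491 / 208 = -2901.40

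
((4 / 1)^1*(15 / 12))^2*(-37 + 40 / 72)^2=33204.94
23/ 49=0.47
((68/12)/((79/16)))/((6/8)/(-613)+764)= 666944/443978025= 0.00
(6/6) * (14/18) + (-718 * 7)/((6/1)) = -7532/9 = -836.89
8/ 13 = 0.62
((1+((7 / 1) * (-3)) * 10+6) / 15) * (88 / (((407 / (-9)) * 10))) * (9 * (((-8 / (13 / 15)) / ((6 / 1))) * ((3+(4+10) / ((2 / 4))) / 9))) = -302064 / 2405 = -125.60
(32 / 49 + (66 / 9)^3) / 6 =261308 / 3969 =65.84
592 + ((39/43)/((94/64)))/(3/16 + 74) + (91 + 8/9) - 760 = -1643085283/21590343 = -76.10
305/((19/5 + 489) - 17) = 25/39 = 0.64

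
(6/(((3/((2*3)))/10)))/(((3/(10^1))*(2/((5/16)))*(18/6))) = 125/6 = 20.83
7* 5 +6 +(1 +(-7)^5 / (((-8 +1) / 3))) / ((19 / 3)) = 22391 / 19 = 1178.47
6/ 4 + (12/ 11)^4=85395/ 29282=2.92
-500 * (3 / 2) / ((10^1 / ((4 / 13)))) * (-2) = 600 / 13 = 46.15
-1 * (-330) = 330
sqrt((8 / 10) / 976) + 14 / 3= sqrt(305) / 610 + 14 / 3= 4.70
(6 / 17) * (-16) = -96 / 17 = -5.65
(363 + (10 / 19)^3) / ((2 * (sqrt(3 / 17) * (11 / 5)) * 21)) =9.36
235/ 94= 5/ 2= 2.50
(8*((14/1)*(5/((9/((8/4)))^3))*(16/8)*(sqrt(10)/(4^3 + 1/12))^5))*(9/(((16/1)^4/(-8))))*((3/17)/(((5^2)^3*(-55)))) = 8064*sqrt(10)/31430647132035476875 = 0.00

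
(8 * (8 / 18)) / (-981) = -32 / 8829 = -0.00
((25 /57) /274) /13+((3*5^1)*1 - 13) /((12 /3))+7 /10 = 1218329 /1015170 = 1.20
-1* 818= -818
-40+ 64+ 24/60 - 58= -33.60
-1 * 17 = -17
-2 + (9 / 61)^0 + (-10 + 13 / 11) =-108 / 11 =-9.82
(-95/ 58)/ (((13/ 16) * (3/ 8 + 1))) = -6080/ 4147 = -1.47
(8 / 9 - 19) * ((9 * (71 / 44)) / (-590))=11573 / 25960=0.45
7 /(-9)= -7 /9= -0.78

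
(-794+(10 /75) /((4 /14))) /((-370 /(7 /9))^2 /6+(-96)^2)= -583247 /34496010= -0.02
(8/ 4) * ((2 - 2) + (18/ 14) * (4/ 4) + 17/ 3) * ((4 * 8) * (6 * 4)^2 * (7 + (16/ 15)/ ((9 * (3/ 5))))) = 348643328/ 189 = 1844673.69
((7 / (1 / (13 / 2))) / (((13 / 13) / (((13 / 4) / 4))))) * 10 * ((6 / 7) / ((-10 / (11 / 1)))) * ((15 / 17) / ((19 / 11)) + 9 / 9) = -340197 / 646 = -526.62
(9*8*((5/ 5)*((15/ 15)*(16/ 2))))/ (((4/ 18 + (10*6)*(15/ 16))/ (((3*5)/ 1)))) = 153.00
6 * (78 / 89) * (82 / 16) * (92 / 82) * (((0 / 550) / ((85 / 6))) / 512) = 0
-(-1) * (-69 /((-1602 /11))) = 253 /534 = 0.47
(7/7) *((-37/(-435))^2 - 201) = -38032856/189225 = -200.99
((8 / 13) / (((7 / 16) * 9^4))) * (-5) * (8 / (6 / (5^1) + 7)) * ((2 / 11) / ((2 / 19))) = -0.00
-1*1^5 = -1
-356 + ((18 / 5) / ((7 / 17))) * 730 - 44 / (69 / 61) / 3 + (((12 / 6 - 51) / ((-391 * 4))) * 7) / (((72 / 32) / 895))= 50091665 / 8211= 6100.56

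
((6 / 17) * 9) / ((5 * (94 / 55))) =297 / 799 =0.37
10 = 10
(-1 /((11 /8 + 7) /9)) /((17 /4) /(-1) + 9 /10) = 1440 /4489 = 0.32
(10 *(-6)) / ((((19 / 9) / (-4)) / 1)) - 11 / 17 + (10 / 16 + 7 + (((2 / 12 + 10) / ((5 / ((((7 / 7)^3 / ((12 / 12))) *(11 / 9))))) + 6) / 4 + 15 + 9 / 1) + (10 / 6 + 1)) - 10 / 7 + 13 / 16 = 726869747 / 4883760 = 148.83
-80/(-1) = 80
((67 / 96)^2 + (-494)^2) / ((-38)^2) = 2249040265 / 13307904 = 169.00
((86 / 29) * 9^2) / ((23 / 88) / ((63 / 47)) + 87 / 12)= 32.26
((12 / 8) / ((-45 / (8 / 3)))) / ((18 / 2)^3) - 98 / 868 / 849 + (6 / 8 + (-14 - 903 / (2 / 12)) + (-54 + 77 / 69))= -145205839305389 / 26477440380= -5484.13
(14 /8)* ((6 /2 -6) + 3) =0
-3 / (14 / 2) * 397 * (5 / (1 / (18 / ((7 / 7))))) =-107190 / 7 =-15312.86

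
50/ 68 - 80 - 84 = -5551/ 34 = -163.26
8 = 8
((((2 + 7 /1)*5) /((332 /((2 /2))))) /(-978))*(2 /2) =-15 /108232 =-0.00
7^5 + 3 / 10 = 16807.30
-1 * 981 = -981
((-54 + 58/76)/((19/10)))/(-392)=0.07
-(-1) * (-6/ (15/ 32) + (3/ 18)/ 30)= -2303/ 180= -12.79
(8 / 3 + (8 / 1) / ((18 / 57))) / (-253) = -28 / 253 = -0.11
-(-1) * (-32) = -32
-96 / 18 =-16 / 3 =-5.33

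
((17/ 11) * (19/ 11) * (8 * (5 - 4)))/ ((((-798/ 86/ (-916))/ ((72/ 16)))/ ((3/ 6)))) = 4017576/ 847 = 4743.30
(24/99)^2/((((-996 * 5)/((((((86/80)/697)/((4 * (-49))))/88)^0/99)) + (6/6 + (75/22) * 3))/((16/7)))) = -0.00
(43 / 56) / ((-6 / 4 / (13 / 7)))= -559 / 588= -0.95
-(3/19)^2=-9/361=-0.02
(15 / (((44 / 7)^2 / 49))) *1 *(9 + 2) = 36015 / 176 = 204.63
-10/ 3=-3.33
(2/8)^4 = 1/256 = 0.00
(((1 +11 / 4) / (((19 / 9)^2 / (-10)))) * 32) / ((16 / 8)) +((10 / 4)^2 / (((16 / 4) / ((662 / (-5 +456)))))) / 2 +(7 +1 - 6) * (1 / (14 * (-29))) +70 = -33571091991 / 528810128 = -63.48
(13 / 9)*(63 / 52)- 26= -97 / 4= -24.25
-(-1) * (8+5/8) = 69/8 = 8.62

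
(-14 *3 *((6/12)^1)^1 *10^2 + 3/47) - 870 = -2969.94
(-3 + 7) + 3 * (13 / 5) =59 / 5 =11.80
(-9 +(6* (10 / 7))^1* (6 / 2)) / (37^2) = 117 / 9583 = 0.01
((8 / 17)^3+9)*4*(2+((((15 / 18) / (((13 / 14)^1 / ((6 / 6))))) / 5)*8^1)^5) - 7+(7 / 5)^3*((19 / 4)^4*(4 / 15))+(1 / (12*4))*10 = 11717131607747837587 / 17730859587480000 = 660.83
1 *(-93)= -93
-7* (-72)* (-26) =-13104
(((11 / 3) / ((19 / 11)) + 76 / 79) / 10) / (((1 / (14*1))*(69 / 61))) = 3.82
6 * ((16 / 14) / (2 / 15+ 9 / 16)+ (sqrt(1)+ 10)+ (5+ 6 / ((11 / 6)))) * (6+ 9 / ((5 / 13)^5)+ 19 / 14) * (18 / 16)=85513994107407 / 562581250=152002.92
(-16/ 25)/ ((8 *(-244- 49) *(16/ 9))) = 9/ 58600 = 0.00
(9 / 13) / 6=3 / 26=0.12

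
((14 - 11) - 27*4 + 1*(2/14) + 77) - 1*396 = -2967/7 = -423.86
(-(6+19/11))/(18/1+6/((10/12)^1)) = -425/1386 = -0.31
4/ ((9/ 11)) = 44/ 9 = 4.89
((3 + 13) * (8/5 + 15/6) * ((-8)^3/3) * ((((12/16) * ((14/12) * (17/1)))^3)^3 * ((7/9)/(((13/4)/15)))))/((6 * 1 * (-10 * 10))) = 1373423737616724232873/575078400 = 2388237390965.69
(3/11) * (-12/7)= -36/77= -0.47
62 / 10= 31 / 5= 6.20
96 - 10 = 86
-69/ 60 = -23/ 20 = -1.15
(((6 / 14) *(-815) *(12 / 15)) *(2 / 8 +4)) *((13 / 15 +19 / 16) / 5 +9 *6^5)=-232712162903 / 2800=-83111486.75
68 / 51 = 4 / 3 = 1.33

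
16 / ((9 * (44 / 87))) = 116 / 33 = 3.52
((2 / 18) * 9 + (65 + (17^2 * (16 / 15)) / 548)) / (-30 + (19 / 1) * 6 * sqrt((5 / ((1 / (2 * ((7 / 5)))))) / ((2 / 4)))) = 68393 / 12432339 + 2598934 * sqrt(7) / 62161695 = 0.12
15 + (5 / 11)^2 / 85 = 30860 / 2057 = 15.00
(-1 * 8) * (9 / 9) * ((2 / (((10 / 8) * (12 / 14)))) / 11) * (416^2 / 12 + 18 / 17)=-164761408 / 8415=-19579.49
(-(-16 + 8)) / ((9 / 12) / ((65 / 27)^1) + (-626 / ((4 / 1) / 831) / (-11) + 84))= 22880 / 34054521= 0.00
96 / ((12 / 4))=32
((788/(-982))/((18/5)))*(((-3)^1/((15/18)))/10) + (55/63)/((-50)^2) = 1246501/15466500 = 0.08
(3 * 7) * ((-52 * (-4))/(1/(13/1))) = 56784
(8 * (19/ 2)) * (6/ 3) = 152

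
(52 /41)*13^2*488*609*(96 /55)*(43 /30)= 1796865627648 /11275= 159367239.70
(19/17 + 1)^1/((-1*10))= -18/85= -0.21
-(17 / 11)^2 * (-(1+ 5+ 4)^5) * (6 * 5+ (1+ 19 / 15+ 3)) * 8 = 67385564.74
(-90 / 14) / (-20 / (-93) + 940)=-837 / 122416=-0.01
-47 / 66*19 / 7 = -893 / 462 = -1.93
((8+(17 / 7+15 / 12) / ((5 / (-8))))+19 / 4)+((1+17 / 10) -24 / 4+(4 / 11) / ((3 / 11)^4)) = 69.29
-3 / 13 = -0.23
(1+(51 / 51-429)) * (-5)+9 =2144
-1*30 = -30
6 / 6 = 1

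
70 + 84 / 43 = 3094 / 43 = 71.95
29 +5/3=92/3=30.67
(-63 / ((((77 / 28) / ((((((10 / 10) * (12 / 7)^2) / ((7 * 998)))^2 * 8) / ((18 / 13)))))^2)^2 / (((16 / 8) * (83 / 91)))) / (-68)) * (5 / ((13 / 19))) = 43258432694336649953280 / 183306129473316966836485534379805004114061377697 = 0.00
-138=-138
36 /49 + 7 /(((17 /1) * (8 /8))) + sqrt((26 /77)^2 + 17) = 955 /833 + sqrt(101469) /77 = 5.28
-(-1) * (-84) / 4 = -21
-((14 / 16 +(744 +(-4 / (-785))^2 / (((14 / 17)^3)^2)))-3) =-430277191848513 / 579986040200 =-741.88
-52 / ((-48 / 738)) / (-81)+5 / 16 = -4129 / 432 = -9.56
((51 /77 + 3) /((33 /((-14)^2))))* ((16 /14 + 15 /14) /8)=1457 /242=6.02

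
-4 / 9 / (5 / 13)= -52 / 45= -1.16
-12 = -12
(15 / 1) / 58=15 / 58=0.26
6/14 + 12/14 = 9/7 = 1.29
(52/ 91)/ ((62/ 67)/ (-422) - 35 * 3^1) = -14137/ 2597728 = -0.01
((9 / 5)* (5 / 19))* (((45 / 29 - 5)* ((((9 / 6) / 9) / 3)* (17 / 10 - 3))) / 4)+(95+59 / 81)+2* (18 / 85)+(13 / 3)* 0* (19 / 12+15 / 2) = 1459508749 / 15174540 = 96.18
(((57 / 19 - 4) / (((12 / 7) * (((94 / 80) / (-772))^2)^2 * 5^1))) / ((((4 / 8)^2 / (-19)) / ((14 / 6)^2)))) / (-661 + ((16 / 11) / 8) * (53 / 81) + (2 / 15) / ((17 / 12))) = -3324449566695120568320000 / 244202157101657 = -13613514336.45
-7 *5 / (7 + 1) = -35 / 8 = -4.38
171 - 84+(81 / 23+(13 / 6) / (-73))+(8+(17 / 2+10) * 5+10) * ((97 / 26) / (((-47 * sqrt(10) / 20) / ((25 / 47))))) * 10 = 911617 / 10074 - 206125 * sqrt(10) / 2209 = -204.58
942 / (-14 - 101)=-942 / 115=-8.19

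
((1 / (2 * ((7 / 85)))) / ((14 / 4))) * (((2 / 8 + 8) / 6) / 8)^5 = 0.00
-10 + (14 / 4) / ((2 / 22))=57 / 2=28.50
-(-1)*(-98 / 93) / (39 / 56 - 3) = 5488 / 11997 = 0.46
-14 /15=-0.93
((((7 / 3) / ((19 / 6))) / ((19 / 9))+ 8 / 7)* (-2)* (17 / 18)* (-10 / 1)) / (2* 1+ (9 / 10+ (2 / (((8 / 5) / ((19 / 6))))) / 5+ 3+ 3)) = 25636000 / 8816703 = 2.91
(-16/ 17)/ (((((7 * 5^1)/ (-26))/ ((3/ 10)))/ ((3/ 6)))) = 312/ 2975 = 0.10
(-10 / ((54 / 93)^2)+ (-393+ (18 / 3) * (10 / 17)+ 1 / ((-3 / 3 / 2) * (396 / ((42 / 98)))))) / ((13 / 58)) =-198272014 / 106029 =-1869.98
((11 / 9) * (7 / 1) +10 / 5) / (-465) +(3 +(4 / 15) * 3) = 15808 / 4185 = 3.78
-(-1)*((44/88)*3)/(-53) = -3/106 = -0.03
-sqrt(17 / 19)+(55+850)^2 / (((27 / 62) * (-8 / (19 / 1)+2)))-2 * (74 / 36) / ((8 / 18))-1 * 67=385899875 / 324-sqrt(323) / 19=1191048.05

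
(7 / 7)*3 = 3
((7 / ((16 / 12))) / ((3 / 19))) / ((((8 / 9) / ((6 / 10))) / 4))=3591 / 40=89.78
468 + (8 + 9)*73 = 1709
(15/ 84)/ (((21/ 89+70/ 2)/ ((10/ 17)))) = 2225/ 746368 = 0.00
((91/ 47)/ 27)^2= 8281/ 1610361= 0.01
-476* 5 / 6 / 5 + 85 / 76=-17833 / 228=-78.21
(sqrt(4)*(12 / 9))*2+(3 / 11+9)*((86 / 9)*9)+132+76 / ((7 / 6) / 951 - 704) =123902629768 / 132561561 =934.68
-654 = -654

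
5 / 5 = 1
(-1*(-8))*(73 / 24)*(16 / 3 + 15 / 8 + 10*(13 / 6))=5621 / 8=702.62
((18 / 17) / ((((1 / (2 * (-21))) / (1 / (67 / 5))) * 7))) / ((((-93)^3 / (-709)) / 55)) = -779900 / 33931949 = -0.02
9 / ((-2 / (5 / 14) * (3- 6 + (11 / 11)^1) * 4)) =45 / 224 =0.20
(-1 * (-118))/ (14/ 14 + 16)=118/ 17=6.94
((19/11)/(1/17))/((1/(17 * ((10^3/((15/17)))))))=18669400/33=565739.39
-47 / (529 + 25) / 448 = -47 / 248192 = -0.00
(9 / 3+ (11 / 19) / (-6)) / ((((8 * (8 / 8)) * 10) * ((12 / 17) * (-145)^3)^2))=95659 / 12205774546920000000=0.00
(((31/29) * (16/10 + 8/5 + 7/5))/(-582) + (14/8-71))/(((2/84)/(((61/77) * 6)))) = -2139167703/154715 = -13826.50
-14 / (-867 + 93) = 0.02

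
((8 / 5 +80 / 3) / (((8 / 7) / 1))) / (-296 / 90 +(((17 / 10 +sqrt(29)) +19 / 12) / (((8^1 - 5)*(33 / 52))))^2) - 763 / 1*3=-402848846601209736 / 175589503266839 +217906273985400*sqrt(29) / 175589503266839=-2287.58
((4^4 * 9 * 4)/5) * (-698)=-6432768/5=-1286553.60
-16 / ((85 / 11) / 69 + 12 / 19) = -230736 / 10723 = -21.52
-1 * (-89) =89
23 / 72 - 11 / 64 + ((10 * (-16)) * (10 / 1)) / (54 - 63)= 177.93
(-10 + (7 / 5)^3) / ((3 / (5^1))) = -907 / 75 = -12.09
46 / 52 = 23 / 26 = 0.88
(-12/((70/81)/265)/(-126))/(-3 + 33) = 477/490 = 0.97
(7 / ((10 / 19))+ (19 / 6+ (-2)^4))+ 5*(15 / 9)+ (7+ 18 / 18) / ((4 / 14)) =344 / 5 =68.80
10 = 10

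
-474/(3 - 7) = 118.50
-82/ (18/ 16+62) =-656/ 505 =-1.30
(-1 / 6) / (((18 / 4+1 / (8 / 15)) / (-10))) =40 / 153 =0.26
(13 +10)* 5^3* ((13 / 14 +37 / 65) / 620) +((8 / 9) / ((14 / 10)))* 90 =64.09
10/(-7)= -1.43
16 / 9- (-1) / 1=25 / 9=2.78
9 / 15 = 3 / 5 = 0.60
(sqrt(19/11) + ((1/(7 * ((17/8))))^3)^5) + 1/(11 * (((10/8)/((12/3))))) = 217432472072345453648754351762544/747424122748687490265547736138945 + sqrt(209)/11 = 1.61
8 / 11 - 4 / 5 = -4 / 55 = -0.07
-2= -2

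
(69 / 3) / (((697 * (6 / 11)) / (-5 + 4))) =-253 / 4182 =-0.06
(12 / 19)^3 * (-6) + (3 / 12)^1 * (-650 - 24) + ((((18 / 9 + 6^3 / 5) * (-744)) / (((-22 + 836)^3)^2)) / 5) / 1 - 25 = -607977745861904745925281 / 3117649284113866569100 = -195.01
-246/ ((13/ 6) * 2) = -738/ 13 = -56.77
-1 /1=-1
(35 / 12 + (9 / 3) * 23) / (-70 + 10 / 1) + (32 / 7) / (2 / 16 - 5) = -139973 / 65520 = -2.14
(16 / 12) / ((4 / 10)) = 10 / 3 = 3.33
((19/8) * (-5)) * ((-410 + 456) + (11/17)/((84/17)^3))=-2590418485/4741632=-546.31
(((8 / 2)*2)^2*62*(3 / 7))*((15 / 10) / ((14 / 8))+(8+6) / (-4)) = -4494.37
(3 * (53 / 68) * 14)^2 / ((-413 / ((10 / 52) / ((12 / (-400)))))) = 7373625 / 443326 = 16.63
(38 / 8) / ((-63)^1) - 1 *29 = -7327 / 252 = -29.08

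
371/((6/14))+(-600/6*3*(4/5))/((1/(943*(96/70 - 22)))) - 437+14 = 98051120/21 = 4669100.95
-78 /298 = -39 /149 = -0.26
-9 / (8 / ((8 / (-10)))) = 9 / 10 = 0.90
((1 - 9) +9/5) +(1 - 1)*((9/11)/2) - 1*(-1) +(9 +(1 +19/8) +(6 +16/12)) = 1741/120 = 14.51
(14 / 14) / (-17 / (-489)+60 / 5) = 489 / 5885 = 0.08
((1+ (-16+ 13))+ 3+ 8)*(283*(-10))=-25470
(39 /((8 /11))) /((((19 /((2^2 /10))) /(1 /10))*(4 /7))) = 3003 /15200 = 0.20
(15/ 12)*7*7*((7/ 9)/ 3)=1715/ 108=15.88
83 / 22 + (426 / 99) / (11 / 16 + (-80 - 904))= 3912973 / 1038378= 3.77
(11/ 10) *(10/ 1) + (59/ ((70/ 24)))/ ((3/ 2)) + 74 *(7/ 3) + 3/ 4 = 83119/ 420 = 197.90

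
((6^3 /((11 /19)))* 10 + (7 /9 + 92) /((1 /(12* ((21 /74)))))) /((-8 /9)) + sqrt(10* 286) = -7411815 /1628 + 2* sqrt(715) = -4499.23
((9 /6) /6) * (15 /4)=0.94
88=88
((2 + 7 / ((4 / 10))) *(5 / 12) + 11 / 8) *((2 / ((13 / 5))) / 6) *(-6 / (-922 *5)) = 19 / 11986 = 0.00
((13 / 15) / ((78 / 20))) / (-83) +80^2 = 4780798 / 747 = 6400.00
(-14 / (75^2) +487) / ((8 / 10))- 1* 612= -14639 / 4500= -3.25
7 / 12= 0.58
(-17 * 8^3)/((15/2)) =-17408/15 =-1160.53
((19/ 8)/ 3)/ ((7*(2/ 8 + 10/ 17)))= 17/ 126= 0.13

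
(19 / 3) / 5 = 19 / 15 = 1.27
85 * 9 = 765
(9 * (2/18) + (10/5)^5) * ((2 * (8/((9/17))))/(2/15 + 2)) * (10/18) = 4675/18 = 259.72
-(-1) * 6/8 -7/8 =-1/8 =-0.12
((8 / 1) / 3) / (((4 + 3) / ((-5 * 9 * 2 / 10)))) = -24 / 7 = -3.43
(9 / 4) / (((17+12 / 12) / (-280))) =-35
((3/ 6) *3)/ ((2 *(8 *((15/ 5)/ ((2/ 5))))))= 0.01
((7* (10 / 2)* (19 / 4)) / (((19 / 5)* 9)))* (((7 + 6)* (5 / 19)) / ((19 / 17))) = 193375 / 12996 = 14.88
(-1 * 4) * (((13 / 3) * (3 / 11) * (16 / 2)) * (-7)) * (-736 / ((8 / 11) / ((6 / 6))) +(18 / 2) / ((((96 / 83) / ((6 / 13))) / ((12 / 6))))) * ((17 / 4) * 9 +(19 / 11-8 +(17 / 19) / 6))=-58939713511 / 6897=-8545702.99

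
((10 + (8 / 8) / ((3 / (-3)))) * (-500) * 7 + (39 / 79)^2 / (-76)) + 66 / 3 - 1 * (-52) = -14905856137 / 474316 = -31426.00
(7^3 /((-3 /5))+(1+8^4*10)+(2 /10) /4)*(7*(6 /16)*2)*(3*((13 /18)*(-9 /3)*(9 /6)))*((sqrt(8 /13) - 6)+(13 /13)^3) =8715331.05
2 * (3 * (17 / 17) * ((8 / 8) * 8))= 48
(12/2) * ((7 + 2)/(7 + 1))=27/4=6.75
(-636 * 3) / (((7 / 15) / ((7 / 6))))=-4770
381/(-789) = -127/263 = -0.48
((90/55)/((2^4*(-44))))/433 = -9/1676576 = -0.00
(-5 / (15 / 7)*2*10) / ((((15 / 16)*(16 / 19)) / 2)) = -1064 / 9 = -118.22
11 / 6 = 1.83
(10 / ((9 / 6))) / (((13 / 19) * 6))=190 / 117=1.62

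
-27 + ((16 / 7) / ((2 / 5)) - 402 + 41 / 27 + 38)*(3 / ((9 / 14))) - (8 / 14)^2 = -6716501 / 3969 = -1692.24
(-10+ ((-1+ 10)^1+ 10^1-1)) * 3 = 24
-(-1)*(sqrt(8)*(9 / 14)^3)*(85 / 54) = 2295*sqrt(2) / 2744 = 1.18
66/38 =33/19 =1.74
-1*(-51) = 51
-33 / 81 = -11 / 27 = -0.41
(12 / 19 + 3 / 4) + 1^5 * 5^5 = 237605 / 76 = 3126.38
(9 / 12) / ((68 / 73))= 219 / 272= 0.81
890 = 890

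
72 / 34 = 36 / 17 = 2.12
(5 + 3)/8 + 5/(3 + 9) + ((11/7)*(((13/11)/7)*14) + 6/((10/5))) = 683/84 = 8.13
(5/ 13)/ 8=5/ 104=0.05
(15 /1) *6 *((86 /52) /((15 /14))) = 1806 /13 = 138.92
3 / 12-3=-11 / 4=-2.75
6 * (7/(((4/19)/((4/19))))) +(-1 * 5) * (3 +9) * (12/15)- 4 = -10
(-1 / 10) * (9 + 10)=-19 / 10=-1.90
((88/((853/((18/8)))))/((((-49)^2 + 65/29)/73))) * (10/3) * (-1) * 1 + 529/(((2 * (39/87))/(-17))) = -7752076243187/772836766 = -10030.68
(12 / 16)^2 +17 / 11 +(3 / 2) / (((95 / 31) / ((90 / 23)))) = 309439 / 76912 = 4.02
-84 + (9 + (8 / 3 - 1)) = -73.33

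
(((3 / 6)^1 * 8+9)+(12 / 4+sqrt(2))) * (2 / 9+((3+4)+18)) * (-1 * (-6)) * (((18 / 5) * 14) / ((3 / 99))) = 1258488 * sqrt(2) / 5+20135808 / 5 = 4383115.76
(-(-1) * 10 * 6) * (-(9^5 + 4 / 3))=-3543020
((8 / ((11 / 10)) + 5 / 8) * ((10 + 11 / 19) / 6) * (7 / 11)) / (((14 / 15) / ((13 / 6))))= 3026725 / 147136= 20.57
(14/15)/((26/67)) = 469/195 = 2.41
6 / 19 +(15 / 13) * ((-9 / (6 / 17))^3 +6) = -37791231 / 1976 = -19125.12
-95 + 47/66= -6223/66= -94.29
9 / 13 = 0.69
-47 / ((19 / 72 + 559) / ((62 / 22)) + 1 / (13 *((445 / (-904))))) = -606869640 / 2560372817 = -0.24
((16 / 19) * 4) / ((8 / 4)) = 32 / 19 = 1.68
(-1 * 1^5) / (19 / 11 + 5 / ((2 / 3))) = -22 / 203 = -0.11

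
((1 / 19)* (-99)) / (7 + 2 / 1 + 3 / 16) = -528 / 931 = -0.57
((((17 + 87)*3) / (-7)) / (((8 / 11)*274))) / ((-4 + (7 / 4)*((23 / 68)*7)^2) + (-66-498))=120224 / 300029863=0.00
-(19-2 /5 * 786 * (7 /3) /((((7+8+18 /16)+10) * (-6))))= -23.68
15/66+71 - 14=1259/22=57.23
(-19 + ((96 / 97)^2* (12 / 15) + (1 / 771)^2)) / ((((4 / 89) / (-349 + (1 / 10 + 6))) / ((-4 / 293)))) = -8637140090192637 / 4552158175325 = -1897.37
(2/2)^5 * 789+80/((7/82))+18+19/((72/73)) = 888757/504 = 1763.41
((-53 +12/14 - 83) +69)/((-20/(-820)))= -18983/7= -2711.86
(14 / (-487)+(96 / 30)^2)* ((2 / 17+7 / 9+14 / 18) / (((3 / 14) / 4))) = 1782280192 / 5588325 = 318.93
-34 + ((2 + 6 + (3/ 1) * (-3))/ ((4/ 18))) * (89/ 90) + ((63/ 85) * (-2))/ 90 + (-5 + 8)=-60293/ 1700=-35.47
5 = 5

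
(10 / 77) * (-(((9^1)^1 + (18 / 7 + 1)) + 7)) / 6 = -685 / 1617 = -0.42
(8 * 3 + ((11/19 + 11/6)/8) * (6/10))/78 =7351/23712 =0.31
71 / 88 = 0.81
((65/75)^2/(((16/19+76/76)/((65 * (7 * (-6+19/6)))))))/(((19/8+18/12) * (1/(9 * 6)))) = -5677048/775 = -7325.22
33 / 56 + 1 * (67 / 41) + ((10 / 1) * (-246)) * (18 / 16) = -6349075 / 2296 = -2765.28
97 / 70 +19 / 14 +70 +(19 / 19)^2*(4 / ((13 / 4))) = 33658 / 455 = 73.97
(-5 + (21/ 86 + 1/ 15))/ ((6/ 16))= -24196/ 1935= -12.50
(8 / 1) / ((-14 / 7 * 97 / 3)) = -12 / 97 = -0.12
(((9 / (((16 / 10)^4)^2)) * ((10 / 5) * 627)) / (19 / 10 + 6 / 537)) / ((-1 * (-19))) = 9439453125 / 1304428544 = 7.24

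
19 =19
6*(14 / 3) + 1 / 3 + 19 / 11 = 992 / 33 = 30.06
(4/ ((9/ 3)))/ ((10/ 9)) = 6/ 5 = 1.20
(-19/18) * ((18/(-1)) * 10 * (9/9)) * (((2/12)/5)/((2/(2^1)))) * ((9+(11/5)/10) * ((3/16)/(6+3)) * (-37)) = -324083/7200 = -45.01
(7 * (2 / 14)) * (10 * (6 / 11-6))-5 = -655 / 11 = -59.55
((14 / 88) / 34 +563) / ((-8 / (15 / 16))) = -12633825 / 191488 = -65.98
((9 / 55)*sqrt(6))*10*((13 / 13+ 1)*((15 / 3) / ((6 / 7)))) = 210*sqrt(6) / 11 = 46.76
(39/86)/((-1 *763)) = -39/65618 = -0.00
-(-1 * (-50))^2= -2500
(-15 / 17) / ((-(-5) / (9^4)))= -19683 / 17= -1157.82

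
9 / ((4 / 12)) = 27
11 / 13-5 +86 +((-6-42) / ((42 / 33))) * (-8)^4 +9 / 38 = -154395.63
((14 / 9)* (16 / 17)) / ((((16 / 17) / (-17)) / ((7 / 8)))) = -833 / 36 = -23.14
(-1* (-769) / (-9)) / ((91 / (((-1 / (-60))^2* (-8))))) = 769 / 368550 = 0.00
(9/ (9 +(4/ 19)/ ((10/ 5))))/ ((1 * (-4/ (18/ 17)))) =-1539/ 5882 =-0.26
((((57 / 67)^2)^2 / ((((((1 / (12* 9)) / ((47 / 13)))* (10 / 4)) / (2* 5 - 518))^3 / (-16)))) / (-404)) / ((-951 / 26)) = 3861127288251603003178745856 / 13629394567329125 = 283294116196.99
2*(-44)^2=3872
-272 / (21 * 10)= -136 / 105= -1.30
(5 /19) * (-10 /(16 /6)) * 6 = -225 /38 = -5.92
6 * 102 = 612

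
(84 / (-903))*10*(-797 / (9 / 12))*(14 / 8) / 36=55790 / 1161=48.05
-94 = -94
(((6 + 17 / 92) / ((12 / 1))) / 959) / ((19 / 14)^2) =3983 / 13650132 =0.00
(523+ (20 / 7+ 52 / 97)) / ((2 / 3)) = 1072263 / 1358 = 789.59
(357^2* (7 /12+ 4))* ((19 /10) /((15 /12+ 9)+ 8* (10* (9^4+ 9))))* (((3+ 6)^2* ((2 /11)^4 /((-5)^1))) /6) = -5127948 /823043815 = -0.01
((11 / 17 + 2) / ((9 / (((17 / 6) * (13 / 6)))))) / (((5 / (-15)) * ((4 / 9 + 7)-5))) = -195 / 88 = -2.22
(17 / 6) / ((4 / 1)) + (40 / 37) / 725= 91397 / 128760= 0.71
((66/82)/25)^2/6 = 363/2101250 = 0.00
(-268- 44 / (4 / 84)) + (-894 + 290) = -1796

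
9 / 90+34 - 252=-2179 / 10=-217.90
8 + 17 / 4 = 49 / 4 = 12.25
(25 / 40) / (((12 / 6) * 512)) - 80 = -655355 / 8192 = -80.00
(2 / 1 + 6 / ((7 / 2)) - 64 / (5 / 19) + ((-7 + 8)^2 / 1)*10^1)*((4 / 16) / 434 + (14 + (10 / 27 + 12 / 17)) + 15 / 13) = -168801402548 / 45319365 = -3724.71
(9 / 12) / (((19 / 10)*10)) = 3 / 76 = 0.04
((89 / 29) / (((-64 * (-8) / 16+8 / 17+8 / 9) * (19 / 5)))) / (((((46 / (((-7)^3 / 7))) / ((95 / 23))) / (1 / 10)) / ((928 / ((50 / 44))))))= -667233 / 76705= -8.70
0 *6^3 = 0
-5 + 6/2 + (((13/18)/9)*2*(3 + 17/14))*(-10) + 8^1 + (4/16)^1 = -1165/2268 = -0.51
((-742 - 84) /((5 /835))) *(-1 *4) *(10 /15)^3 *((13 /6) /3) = 28691936 /243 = 118073.81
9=9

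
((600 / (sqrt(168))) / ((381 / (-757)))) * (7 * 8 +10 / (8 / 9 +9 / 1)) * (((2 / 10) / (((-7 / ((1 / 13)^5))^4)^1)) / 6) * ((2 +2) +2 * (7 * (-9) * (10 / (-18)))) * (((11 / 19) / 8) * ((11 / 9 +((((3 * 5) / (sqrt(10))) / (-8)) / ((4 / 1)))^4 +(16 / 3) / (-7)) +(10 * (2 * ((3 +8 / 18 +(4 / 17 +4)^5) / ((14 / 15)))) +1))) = -0.00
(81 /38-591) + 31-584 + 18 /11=-476617 /418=-1140.23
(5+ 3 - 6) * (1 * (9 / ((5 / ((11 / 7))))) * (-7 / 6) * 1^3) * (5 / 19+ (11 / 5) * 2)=-14619 / 475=-30.78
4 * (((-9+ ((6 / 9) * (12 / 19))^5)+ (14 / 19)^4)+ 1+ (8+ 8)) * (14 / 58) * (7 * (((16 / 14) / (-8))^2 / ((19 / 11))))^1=905144416 / 1364330549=0.66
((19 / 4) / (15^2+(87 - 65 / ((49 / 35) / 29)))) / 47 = -133 / 1361308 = -0.00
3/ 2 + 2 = 7/ 2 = 3.50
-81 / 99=-9 / 11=-0.82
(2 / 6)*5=5 / 3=1.67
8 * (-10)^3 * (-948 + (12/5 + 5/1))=7524800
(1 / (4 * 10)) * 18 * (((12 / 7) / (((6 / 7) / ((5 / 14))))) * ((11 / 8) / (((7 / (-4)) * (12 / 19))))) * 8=-627 / 196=-3.20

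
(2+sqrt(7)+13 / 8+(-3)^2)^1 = sqrt(7)+101 / 8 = 15.27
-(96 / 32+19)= -22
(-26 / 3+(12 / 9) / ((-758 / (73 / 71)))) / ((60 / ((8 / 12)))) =-23326 / 242181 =-0.10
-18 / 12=-3 / 2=-1.50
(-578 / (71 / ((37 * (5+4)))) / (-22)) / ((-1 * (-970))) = 96237 / 757570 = 0.13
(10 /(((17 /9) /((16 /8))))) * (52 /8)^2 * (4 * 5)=152100 /17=8947.06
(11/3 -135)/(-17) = 394/51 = 7.73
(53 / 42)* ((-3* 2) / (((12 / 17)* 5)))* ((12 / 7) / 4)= -901 / 980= -0.92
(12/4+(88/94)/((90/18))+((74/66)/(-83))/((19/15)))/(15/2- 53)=-25898856/370965595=-0.07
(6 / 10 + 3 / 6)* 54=297 / 5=59.40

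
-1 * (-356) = 356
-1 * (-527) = 527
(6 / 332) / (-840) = -1 / 46480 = -0.00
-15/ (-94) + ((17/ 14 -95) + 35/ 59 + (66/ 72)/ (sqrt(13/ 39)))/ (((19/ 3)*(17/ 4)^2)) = -139643367/ 213171602 + 44*sqrt(3)/ 5491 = -0.64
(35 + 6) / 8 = 5.12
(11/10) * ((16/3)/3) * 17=1496/45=33.24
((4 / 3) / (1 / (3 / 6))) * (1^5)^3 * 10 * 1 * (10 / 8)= 25 / 3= 8.33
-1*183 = -183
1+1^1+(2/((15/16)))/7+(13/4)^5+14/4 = 39609893/107520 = 368.40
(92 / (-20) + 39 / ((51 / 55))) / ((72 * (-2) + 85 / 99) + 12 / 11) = -315216 / 1195355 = -0.26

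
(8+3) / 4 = 11 / 4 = 2.75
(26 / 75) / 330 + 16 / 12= 16513 / 12375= 1.33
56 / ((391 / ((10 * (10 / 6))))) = 2.39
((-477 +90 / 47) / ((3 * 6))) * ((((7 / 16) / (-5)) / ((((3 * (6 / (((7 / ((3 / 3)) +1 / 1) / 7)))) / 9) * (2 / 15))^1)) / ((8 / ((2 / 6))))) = 2481 / 6016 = 0.41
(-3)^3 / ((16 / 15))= -405 / 16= -25.31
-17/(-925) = 17/925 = 0.02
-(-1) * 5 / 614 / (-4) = -5 / 2456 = -0.00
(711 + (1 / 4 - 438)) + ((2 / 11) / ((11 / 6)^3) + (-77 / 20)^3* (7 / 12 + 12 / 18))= 18922845947 / 93702400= 201.95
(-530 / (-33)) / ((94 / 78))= 6890 / 517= 13.33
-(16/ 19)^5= -1048576/ 2476099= -0.42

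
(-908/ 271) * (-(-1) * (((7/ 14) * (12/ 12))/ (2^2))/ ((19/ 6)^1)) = -681/ 5149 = -0.13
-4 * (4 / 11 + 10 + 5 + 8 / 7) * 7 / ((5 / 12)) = -61008 / 55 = -1109.24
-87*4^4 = -22272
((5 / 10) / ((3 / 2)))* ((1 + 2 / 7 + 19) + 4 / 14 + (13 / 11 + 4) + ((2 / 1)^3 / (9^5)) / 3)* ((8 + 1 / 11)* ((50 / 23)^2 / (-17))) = -3398282327500 / 176001036057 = -19.31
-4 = -4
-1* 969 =-969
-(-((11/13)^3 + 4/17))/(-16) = -31415/597584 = -0.05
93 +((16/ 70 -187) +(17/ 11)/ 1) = -35507/ 385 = -92.23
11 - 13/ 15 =152/ 15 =10.13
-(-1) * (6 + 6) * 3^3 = 324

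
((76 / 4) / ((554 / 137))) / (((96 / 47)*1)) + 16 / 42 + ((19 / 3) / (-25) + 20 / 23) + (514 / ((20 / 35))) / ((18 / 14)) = 451405672919 / 642196800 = 702.91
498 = 498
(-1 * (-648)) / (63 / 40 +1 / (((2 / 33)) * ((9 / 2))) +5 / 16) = 155520 / 1333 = 116.67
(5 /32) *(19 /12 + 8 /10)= 143 /384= 0.37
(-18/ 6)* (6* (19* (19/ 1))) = -6498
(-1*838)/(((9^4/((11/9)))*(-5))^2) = -101398/87169610025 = -0.00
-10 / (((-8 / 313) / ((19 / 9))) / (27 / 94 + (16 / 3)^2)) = 722768645 / 30456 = 23731.57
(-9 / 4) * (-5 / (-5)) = -9 / 4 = -2.25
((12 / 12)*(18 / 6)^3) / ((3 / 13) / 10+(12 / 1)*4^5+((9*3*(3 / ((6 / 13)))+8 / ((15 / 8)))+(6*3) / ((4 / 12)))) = 5265 / 2441749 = 0.00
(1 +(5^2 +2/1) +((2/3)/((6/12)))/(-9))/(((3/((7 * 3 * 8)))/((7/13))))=294784/351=839.84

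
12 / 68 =3 / 17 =0.18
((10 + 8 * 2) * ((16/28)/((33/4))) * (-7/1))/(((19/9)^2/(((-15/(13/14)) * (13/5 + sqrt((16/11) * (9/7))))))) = 311040 * sqrt(77)/43681 + 471744/3971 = 181.28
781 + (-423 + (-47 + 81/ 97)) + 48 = 34904/ 97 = 359.84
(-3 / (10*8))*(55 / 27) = -11 / 144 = -0.08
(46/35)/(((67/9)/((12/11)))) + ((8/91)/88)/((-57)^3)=11960504377/62101694655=0.19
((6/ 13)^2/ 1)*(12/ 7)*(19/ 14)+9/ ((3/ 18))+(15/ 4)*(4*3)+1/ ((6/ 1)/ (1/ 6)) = 29669509/ 298116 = 99.52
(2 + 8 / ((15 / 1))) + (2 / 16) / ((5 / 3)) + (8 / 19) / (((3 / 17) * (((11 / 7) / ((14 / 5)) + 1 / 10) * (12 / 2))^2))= 2.76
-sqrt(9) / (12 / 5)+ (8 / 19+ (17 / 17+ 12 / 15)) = 0.97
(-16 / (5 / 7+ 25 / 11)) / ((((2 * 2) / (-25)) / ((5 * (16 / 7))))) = 8800 / 23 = 382.61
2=2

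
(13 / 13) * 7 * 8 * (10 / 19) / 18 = 280 / 171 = 1.64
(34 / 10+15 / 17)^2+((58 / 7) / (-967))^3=41093799220989864 / 2240842814550025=18.34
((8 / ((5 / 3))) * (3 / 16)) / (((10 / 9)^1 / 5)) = 81 / 20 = 4.05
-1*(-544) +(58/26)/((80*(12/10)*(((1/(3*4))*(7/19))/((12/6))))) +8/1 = 201479/364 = 553.51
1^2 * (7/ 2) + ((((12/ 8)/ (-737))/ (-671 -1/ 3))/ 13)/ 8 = 1080583513/ 308738144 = 3.50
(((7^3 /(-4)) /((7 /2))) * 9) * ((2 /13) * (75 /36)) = -3675 /52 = -70.67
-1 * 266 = -266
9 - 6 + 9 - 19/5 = 41/5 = 8.20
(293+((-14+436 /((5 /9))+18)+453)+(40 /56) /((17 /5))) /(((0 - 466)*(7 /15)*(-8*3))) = 913331 /3105424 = 0.29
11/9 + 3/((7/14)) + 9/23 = 1576/207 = 7.61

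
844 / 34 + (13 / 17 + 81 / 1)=1812 / 17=106.59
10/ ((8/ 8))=10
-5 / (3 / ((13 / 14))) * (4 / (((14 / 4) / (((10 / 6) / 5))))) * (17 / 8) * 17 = -21.30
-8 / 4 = -2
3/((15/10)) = 2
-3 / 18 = -1 / 6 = -0.17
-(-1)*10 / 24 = 5 / 12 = 0.42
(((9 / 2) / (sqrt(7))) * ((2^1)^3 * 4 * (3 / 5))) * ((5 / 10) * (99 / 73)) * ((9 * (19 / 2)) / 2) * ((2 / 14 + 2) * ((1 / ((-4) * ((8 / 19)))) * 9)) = -234483579 * sqrt(7) / 57232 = -10839.83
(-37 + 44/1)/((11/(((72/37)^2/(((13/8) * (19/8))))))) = 2322432/3719573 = 0.62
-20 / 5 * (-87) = 348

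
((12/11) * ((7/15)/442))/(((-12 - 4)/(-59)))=413/97240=0.00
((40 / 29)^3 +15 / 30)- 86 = -4042519 / 48778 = -82.88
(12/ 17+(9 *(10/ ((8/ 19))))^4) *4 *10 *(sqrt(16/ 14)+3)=45423791818485 *sqrt(14)/ 1904+136271375455455/ 544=339763697629.73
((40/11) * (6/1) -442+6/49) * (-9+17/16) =7188581/2156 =3334.22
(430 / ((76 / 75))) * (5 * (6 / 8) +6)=628875 / 152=4137.34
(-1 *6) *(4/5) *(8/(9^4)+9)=-472456/10935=-43.21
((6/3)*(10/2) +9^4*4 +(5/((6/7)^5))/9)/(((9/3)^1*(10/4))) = 1837443971/524880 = 3500.69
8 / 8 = 1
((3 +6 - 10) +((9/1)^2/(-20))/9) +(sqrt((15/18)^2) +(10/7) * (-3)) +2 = -1219/420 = -2.90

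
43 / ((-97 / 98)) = -4214 / 97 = -43.44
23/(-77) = -23/77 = -0.30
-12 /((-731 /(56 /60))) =56 /3655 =0.02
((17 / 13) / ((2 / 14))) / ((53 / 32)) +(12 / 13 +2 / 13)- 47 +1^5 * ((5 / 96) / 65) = -2671915 / 66144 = -40.40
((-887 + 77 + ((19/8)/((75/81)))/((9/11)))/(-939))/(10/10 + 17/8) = 53791/195625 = 0.27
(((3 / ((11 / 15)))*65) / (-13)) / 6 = -75 / 22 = -3.41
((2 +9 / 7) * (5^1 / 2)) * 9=73.93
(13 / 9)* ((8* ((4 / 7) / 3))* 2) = 832 / 189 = 4.40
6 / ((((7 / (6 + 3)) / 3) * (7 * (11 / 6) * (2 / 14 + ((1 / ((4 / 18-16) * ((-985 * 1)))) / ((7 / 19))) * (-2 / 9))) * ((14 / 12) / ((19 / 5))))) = 41.13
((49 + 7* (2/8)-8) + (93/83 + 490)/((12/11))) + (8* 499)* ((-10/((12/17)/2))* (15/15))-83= -9353828/83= -112696.72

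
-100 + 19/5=-481/5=-96.20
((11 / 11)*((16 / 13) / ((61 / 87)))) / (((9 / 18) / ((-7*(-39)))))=58464 / 61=958.43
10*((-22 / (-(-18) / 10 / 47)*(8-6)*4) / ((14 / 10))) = -2068000 / 63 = -32825.40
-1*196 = -196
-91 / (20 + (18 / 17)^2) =-3757 / 872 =-4.31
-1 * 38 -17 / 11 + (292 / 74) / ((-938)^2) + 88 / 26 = -84168946055 / 2327627302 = -36.16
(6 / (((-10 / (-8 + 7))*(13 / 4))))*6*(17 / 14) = 612 / 455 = 1.35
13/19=0.68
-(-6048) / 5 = 6048 / 5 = 1209.60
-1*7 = -7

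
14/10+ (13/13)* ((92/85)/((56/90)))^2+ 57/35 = 428683/70805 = 6.05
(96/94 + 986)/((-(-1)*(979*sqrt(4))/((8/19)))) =185560/874247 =0.21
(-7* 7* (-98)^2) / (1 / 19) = -8941324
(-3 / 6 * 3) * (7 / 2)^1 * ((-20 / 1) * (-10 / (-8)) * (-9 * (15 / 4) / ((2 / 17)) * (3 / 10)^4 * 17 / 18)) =-288.04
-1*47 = -47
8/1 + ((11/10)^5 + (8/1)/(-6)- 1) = 2183153/300000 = 7.28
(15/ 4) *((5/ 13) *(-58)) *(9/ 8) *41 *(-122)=48957075/ 104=470741.11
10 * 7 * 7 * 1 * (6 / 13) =2940 / 13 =226.15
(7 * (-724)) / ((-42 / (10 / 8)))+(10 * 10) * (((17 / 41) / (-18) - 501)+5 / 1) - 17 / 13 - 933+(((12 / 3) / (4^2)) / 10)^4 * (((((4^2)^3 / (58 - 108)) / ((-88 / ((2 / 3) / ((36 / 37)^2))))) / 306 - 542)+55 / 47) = -33037212755903986904471 / 655685274816000000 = -50385.78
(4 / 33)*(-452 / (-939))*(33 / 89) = 1808 / 83571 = 0.02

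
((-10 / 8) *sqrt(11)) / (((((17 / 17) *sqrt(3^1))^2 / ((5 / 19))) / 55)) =-1375 *sqrt(11) / 228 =-20.00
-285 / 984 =-95 / 328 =-0.29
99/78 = 33/26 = 1.27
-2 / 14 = -1 / 7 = -0.14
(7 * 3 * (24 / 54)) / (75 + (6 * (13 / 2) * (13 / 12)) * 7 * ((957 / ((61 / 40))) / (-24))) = -6832 / 5605755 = -0.00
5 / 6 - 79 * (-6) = 2849 / 6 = 474.83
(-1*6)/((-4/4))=6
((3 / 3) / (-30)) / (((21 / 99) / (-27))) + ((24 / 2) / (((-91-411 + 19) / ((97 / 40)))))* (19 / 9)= 29818 / 7245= 4.12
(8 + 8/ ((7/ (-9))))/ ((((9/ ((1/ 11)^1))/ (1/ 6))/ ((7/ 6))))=-4/ 891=-0.00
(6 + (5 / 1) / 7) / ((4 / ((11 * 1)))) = 517 / 28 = 18.46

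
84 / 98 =6 / 7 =0.86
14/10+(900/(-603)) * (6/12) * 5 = -781/335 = -2.33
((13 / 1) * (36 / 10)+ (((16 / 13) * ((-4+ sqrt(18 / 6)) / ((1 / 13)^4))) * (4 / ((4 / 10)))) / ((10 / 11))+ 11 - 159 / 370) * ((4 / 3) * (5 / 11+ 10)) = -8774551106 / 407+ 16169920 * sqrt(3) / 3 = -12223385.96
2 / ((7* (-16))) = -0.02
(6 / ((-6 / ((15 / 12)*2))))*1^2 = -5 / 2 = -2.50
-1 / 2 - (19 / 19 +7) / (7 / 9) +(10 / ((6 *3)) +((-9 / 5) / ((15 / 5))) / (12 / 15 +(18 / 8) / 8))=-235093 / 21798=-10.79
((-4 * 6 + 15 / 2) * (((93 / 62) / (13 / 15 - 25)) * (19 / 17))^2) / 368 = -24123825 / 111494331904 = -0.00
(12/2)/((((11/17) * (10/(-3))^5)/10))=-12393/55000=-0.23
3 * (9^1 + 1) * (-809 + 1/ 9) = -72800/ 3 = -24266.67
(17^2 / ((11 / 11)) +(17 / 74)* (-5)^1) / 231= 3043 / 2442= 1.25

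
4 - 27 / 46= 157 / 46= 3.41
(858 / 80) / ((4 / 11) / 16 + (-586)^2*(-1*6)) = -4719 / 906565430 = -0.00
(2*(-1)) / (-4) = 1 / 2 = 0.50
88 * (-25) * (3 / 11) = -600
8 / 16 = 1 / 2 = 0.50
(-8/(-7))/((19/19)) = 8/7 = 1.14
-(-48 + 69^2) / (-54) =1571 / 18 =87.28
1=1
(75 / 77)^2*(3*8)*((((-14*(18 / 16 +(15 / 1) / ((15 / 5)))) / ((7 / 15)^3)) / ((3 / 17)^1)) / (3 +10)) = -645468750 / 77077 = -8374.34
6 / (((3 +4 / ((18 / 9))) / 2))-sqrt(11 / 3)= 12 / 5-sqrt(33) / 3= 0.49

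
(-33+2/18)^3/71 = -25934336/51759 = -501.06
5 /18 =0.28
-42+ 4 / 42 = -880 / 21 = -41.90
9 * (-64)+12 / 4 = -573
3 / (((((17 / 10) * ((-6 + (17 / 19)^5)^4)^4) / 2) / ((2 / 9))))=79863450058580265435624828500806684445601858895572354925105709210537616995073133011599722071405823296040 / 57579944707910609462652256926451070365251536364173468626763808840358537320261863066890015986758276423215893137955891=0.00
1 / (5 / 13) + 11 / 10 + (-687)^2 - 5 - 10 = 4719577 / 10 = 471957.70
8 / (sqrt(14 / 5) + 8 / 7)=-1120 / 183 + 196 * sqrt(70) / 183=2.84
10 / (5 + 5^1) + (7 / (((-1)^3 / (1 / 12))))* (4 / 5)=8 / 15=0.53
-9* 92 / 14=-414 / 7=-59.14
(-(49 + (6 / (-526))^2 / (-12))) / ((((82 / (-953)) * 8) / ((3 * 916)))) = 8875996247031 / 45374864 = 195614.83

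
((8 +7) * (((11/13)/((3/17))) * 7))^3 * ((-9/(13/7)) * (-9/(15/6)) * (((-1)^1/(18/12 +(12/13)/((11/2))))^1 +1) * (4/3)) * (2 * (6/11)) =1962863766309600/1513733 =1296704086.06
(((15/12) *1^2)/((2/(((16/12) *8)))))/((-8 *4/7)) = -35/24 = -1.46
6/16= 3/8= 0.38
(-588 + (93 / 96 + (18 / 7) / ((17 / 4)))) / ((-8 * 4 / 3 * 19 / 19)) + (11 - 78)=-1465019 / 121856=-12.02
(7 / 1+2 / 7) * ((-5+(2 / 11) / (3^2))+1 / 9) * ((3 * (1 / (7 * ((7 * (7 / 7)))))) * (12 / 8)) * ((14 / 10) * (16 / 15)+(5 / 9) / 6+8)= -53019277 / 1697850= -31.23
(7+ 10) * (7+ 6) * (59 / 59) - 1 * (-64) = 285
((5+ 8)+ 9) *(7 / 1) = 154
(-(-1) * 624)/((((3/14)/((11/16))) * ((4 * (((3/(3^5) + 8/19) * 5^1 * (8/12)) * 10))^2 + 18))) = 1939818699/3252997291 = 0.60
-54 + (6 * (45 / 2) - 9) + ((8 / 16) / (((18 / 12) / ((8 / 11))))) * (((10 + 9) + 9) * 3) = 92.36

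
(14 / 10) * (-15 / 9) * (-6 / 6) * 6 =14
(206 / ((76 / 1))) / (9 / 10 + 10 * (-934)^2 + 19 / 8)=2060 / 6629908089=0.00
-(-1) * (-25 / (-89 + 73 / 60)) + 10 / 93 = 0.39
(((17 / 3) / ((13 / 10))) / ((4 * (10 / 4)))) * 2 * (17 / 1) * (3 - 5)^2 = 2312 / 39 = 59.28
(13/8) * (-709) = -9217/8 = -1152.12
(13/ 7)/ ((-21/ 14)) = -1.24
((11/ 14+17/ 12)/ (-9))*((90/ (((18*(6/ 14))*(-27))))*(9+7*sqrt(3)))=925/ 972+6475*sqrt(3)/ 8748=2.23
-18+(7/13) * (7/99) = -23117/1287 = -17.96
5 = 5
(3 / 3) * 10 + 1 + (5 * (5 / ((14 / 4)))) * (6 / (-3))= -23 / 7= -3.29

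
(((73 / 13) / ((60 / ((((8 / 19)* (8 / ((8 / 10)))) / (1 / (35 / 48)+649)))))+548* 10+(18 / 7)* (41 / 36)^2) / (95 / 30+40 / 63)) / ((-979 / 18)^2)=1258597485280701 / 2581233831641179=0.49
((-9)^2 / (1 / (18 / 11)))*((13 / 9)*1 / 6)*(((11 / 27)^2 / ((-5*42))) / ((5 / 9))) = -143 / 3150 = -0.05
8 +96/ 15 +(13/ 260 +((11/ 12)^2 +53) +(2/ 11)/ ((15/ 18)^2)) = 2714663/ 39600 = 68.55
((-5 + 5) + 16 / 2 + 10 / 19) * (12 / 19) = 1944 / 361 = 5.39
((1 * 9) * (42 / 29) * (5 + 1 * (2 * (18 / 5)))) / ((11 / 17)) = 245.76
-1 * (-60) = 60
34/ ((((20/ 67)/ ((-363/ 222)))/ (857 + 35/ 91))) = -768065287/ 4810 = -159680.93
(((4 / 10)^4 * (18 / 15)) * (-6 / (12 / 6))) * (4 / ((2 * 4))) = -144 / 3125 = -0.05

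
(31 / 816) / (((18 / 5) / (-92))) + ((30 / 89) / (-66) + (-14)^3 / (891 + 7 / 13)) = -84450150893 / 20832375960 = -4.05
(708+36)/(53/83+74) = 20584/2065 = 9.97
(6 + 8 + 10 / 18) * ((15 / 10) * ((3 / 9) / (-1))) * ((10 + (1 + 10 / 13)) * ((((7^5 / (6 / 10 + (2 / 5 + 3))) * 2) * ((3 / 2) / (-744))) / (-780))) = -37429189 / 20117760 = -1.86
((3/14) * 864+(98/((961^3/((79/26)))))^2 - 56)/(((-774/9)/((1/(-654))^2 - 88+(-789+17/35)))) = 1578984983173589409736505955769499/1199629295481457574270266537080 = 1316.23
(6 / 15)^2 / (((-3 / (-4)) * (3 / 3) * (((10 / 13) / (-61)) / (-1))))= 6344 / 375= 16.92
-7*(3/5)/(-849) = 7/1415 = 0.00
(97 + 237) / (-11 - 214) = -334 / 225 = -1.48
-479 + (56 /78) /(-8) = -479.09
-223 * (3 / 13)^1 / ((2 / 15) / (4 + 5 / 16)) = -692415 / 416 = -1664.46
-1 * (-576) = 576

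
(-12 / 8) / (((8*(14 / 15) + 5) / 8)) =-0.96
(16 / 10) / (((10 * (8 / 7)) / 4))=14 / 25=0.56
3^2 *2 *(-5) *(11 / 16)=-495 / 8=-61.88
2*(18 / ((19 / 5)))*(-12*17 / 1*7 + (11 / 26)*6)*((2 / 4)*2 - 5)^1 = 13342320 / 247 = 54017.49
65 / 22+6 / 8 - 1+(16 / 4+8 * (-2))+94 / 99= -3305 / 396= -8.35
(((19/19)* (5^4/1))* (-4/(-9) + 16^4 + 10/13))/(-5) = -958481750/117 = -8192151.71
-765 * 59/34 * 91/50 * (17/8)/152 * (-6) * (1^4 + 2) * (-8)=-7393113/1520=-4863.89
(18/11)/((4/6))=27/11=2.45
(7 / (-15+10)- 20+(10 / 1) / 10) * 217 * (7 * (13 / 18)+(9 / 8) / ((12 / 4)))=-1442399 / 60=-24039.98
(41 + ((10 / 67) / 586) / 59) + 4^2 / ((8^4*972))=11816384382037 / 288204438528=41.00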